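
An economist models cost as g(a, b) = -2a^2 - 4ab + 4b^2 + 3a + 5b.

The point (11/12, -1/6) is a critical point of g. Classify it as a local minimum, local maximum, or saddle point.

saddle point

The Hessian of g is constant: H = [[-4, -4], [-4, 8]].
det(H) = (-4)·8 − (-4)² = -48.
Since det(H) < 0, H is indefinite and the critical point is a saddle point.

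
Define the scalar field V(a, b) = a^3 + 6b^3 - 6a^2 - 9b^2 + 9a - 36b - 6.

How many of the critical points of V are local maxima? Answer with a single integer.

1

V separates as a function of a plus a function of b, so ∇V=0 decouples.
∂V/∂a = 3(a - 3)(a - 1) = 0 at a ∈ {1, 3}; ∂V/∂b = 18(b - 2)(b + 1) = 0 at b ∈ {-1, 2}.
The Hessian is diagonal: diag(V_aa, V_bb). Second derivatives: V_aa(1)=-6, V_aa(3)=6; V_bb(-1)=-54, V_bb(2)=54.
Local maxima occur where both diagonal entries negative: (1, -1). Count: 1.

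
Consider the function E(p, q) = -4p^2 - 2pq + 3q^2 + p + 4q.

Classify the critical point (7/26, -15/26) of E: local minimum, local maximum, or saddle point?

saddle point

The Hessian of E is constant: H = [[-8, -2], [-2, 6]].
det(H) = (-8)·6 − (-2)² = -52.
Since det(H) < 0, H is indefinite and the critical point is a saddle point.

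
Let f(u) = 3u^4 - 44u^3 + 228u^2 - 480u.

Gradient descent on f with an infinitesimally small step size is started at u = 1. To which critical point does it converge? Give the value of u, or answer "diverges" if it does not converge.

2

f'(u) = 12(u - 5)(u - 4)(u - 2), so f'(1) = -144.
Gradient descent moves in the -f' direction, i.e. u is increasing.
The nearest critical point in that direction is u = 2, where f'' = 72 > 0 (a local minimum). The iterate converges there.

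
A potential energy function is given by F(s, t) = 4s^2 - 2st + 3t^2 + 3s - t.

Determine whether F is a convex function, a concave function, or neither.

convex

F is quadratic, so its Hessian is the constant matrix H = [[8, -2], [-2, 6]].
det(H) = 44, tr(H) = 14.
det(H) > 0 and tr(H) > 0, so H is positive definite everywhere: convex.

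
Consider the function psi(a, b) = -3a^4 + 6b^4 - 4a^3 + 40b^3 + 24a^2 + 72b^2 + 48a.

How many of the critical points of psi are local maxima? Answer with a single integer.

2

psi separates as a function of a plus a function of b, so ∇psi=0 decouples.
∂psi/∂a = -12(a - 2)(a + 1)(a + 2) = 0 at a ∈ {-2, -1, 2}; ∂psi/∂b = 24b(b + 2)(b + 3) = 0 at b ∈ {-3, -2, 0}.
The Hessian is diagonal: diag(psi_aa, psi_bb). Second derivatives: psi_aa(-2)=-48, psi_aa(-1)=36, psi_aa(2)=-144; psi_bb(-3)=72, psi_bb(-2)=-48, psi_bb(0)=144.
Local maxima occur where both diagonal entries negative: (-2, -2), (2, -2). Count: 2.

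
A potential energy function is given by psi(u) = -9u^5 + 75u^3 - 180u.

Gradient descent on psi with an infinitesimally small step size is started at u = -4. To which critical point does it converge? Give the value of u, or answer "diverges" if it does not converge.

psi'(u) = -45(u - 2)(u - 1)(u + 1)(u + 2), so psi'(-4) = -8100.
Gradient descent moves in the -psi' direction, i.e. u is increasing.
The nearest critical point in that direction is u = -2, where psi'' = 540 > 0 (a local minimum). The iterate converges there.

-2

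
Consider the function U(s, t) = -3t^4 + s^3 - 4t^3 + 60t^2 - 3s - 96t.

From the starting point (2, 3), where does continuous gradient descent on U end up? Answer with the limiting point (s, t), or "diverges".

diverges

U is separable, so gradient descent decouples: s follows -∂U/∂s, t follows -∂U/∂t.
∂U/∂s = 3(s - 1)(s + 1); at s=2 this is 9, so s decreases.
∂U/∂t = -12(t - 2)(t - 1)(t + 4); at t=3 this is -168, so t increases.
The t-coordinate has no critical point in that direction and runs off to infinity.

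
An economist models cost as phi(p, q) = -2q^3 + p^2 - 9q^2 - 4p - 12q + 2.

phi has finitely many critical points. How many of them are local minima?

1

phi separates as a function of p plus a function of q, so ∇phi=0 decouples.
∂phi/∂p = 2(p - 2) = 0 at p ∈ {2}; ∂phi/∂q = -6(q + 1)(q + 2) = 0 at q ∈ {-2, -1}.
The Hessian is diagonal: diag(phi_pp, phi_qq). Second derivatives: phi_pp(2)=2; phi_qq(-2)=6, phi_qq(-1)=-6.
Local minima occur where both diagonal entries positive: (2, -2). Count: 1.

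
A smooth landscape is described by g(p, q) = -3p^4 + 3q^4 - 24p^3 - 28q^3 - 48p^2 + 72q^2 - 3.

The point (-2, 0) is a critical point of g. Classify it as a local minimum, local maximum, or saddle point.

local minimum

The mixed partial ∂²g/∂p∂q is 0, so the Hessian at any point is diag(g_pp, g_qq) = diag(-12(3p^2 + 12p + 8), 12(3q^2 - 14q + 12)).
At (-2, 0): H = diag(48, 144).
Both eigenvalues are positive, so H is positive definite: a local minimum.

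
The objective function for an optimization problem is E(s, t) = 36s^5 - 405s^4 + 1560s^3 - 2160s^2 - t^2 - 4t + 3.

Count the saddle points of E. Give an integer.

E separates as a function of s plus a function of t, so ∇E=0 decouples.
∂E/∂s = 180s(s - 4)(s - 3)(s - 2) = 0 at s ∈ {0, 2, 3, 4}; ∂E/∂t = -2(t + 2) = 0 at t ∈ {-2}.
The Hessian is diagonal: diag(E_ss, E_tt). Second derivatives: E_ss(0)=-4320, E_ss(2)=720, E_ss(3)=-540, E_ss(4)=1440; E_tt(-2)=-2.
Saddle points occur where the two diagonal entries have opposite signs: (2, -2), (4, -2). Count: 2.

2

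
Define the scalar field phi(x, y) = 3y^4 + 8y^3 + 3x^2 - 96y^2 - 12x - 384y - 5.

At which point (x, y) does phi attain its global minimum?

phi(x,y) separates as P(x) + Q(y) − 5, so its minimum is min P + min Q − 5.
P'(x) = 6x - 12 vanishes at x ∈ {2}; Q'(y) = 12(y - 4)(y + 2)(y + 4) vanishes at y ∈ {-4, -2, 4}.
Local minima of P (where P''>0): P(2)=-12. Local minima of Q: Q(-4)=256, Q(4)=-1792.
So the global minimum of phi is P(2) + Q(4) − 5 = -12 − 1792 − 5 = -1809, attained at (2, 4).

(2, 4)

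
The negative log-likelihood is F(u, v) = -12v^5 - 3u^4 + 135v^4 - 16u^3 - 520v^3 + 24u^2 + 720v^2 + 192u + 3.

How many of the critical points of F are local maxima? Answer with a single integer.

4

F separates as a function of u plus a function of v, so ∇F=0 decouples.
∂F/∂u = -12(u - 2)(u + 2)(u + 4) = 0 at u ∈ {-4, -2, 2}; ∂F/∂v = -60v(v - 4)(v - 3)(v - 2) = 0 at v ∈ {0, 2, 3, 4}.
The Hessian is diagonal: diag(F_uu, F_vv). Second derivatives: F_uu(-4)=-144, F_uu(-2)=96, F_uu(2)=-288; F_vv(0)=1440, F_vv(2)=-240, F_vv(3)=180, F_vv(4)=-480.
Local maxima occur where both diagonal entries negative: (-4, 2), (-4, 4), (2, 2), (2, 4). Count: 4.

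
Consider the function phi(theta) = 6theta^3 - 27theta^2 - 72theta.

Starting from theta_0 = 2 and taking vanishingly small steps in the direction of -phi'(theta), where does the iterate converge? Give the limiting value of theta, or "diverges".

4

phi'(theta) = 18(theta - 4)(theta + 1), so phi'(2) = -108.
Gradient descent moves in the -phi' direction, i.e. theta is increasing.
The nearest critical point in that direction is theta = 4, where phi'' = 90 > 0 (a local minimum). The iterate converges there.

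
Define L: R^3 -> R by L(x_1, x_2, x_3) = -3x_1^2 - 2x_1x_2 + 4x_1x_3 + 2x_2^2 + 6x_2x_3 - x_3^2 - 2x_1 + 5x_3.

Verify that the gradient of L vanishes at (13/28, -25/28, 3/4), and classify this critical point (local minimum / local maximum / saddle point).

saddle point

∇L = (-6x_1 - 2x_2 + 4x_3 - 2, -2x_1 + 4x_2 + 6x_3, 4x_1 + 6x_2 - 2x_3 + 5); substituting (13/28, -25/28, 3/4) gives ∇L = (0, 0, 0), so (13/28, -25/28, 3/4) is indeed a critical point.
The Hessian is constant: H = [[-6, -2, 4], [-2, 4, 6], [4, 6, -2]].
Leading principal minors: Δ₁ = -6, Δ₂ = -28, Δ₃ = 112.
The minors fit neither the all-positive nor the alternating-sign pattern, so H is indefinite: a saddle point.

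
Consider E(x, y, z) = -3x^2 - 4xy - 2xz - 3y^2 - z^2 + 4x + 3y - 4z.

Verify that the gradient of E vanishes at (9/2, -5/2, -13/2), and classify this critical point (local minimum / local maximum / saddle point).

∇E = (-6x - 4y - 2z + 4, -4x - 6y + 3, -2x - 2z - 4); substituting (9/2, -5/2, -13/2) gives ∇E = (0, 0, 0), so (9/2, -5/2, -13/2) is indeed a critical point.
The Hessian is constant: H = [[-6, -4, -2], [-4, -6, 0], [-2, 0, -2]].
Leading principal minors: Δ₁ = -6, Δ₂ = 20, Δ₃ = -16.
The minors alternate sign starting negative (−, +, −), so H is negative definite: a local maximum.

local maximum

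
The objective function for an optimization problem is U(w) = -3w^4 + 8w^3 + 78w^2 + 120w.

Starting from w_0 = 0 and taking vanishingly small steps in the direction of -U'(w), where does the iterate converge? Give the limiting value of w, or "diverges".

-1

U'(w) = -12(w - 5)(w + 1)(w + 2), so U'(0) = 120.
Gradient descent moves in the -U' direction, i.e. w is decreasing.
The nearest critical point in that direction is w = -1, where U'' = 72 > 0 (a local minimum). The iterate converges there.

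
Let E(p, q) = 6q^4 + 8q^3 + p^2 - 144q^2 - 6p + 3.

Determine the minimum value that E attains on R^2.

E(p,q) separates as A(p) + B(q) + 3, so its minimum is min A + min B + 3.
A'(p) = 2p - 6 vanishes at p ∈ {3}; B'(q) = 24q(q - 3)(q + 4) vanishes at q ∈ {-4, 0, 3}.
Local minima of A (where A''>0): A(3)=-9. Local minima of B: B(-4)=-1280, B(3)=-594.
So the global minimum of E is A(3) + B(-4) + 3 = -9 − 1280 + 3 = -1286, attained at (3, -4).

-1286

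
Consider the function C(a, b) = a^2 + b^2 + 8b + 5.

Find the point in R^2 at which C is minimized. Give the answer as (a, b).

(0, -4)

C(a,b) separates as P(a) + Q(b) + 5, so its minimum is min P + min Q + 5.
P'(a) = 2a vanishes at a ∈ {0}; Q'(b) = 2b + 8 vanishes at b ∈ {-4}.
Local minima of P (where P''>0): P(0)=0. Local minima of Q: Q(-4)=-16.
So the global minimum of C is P(0) + Q(-4) + 5 = 0 − 16 + 5 = -11, attained at (0, -4).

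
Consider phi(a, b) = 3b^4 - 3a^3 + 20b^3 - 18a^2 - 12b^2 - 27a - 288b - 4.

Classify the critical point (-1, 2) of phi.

saddle point

The mixed partial ∂²phi/∂a∂b is 0, so the Hessian at any point is diag(phi_aa, phi_bb) = diag(-18(a + 2), 12(3b^2 + 10b - 2)).
At (-1, 2): H = diag(-18, 360).
The eigenvalues have opposite signs, so H is indefinite: a saddle point.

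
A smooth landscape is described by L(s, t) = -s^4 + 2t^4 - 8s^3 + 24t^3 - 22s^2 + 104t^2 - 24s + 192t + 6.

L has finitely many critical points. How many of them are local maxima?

2

L separates as a function of s plus a function of t, so ∇L=0 decouples.
∂L/∂s = -4(s + 1)(s + 2)(s + 3) = 0 at s ∈ {-3, -2, -1}; ∂L/∂t = 8(t + 2)(t + 3)(t + 4) = 0 at t ∈ {-4, -3, -2}.
The Hessian is diagonal: diag(L_ss, L_tt). Second derivatives: L_ss(-3)=-8, L_ss(-2)=4, L_ss(-1)=-8; L_tt(-4)=16, L_tt(-3)=-8, L_tt(-2)=16.
Local maxima occur where both diagonal entries negative: (-3, -3), (-1, -3). Count: 2.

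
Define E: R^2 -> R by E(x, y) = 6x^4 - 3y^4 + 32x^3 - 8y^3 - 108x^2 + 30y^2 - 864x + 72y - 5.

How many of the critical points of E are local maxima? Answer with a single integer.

2

E separates as a function of x plus a function of y, so ∇E=0 decouples.
∂E/∂x = 24(x - 3)(x + 3)(x + 4) = 0 at x ∈ {-4, -3, 3}; ∂E/∂y = -12(y - 2)(y + 1)(y + 3) = 0 at y ∈ {-3, -1, 2}.
The Hessian is diagonal: diag(E_xx, E_yy). Second derivatives: E_xx(-4)=168, E_xx(-3)=-144, E_xx(3)=1008; E_yy(-3)=-120, E_yy(-1)=72, E_yy(2)=-180.
Local maxima occur where both diagonal entries negative: (-3, -3), (-3, 2). Count: 2.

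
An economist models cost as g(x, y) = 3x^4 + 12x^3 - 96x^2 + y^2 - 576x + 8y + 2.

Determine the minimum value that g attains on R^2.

g(x,y) separates as P(x) + Q(y) + 2, so its minimum is min P + min Q + 2.
P'(x) = 12(x - 4)(x + 3)(x + 4) vanishes at x ∈ {-4, -3, 4}; Q'(y) = 2y + 8 vanishes at y ∈ {-4}.
Local minima of P (where P''>0): P(-4)=768, P(4)=-2304. Local minima of Q: Q(-4)=-16.
So the global minimum of g is P(4) + Q(-4) + 2 = -2304 − 16 + 2 = -2318, attained at (4, -4).

-2318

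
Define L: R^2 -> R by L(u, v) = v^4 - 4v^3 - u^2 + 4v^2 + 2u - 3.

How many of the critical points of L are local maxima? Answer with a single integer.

1

L separates as a function of u plus a function of v, so ∇L=0 decouples.
∂L/∂u = -2(u - 1) = 0 at u ∈ {1}; ∂L/∂v = 4v(v - 2)(v - 1) = 0 at v ∈ {0, 1, 2}.
The Hessian is diagonal: diag(L_uu, L_vv). Second derivatives: L_uu(1)=-2; L_vv(0)=8, L_vv(1)=-4, L_vv(2)=8.
Local maxima occur where both diagonal entries negative: (1, 1). Count: 1.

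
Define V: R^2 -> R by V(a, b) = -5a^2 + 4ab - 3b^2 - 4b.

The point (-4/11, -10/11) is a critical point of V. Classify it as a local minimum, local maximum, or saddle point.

local maximum

The Hessian of V is constant: H = [[-10, 4], [4, -6]].
det(H) = (-10)·(-6) − 4² = 44.
det(H) > 0 and tr(H) = -16 < 0, so H is negative definite and the point is a local maximum.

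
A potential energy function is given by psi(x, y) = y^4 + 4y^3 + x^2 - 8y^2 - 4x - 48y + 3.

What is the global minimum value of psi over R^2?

psi(x,y) separates as P(x) + Q(y) + 3, so its minimum is min P + min Q + 3.
P'(x) = 2x - 4 vanishes at x ∈ {2}; Q'(y) = 4(y - 2)(y + 2)(y + 3) vanishes at y ∈ {-3, -2, 2}.
Local minima of P (where P''>0): P(2)=-4. Local minima of Q: Q(-3)=45, Q(2)=-80.
So the global minimum of psi is P(2) + Q(2) + 3 = -4 − 80 + 3 = -81, attained at (2, 2).

-81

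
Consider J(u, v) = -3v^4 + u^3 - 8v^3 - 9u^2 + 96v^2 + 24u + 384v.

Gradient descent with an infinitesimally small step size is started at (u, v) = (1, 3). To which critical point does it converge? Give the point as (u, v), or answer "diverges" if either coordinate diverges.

diverges

J is separable, so gradient descent decouples: u follows -∂J/∂u, v follows -∂J/∂v.
∂J/∂u = 3(u - 4)(u - 2); at u=1 this is 9, so u decreases.
∂J/∂v = -12(v - 4)(v + 2)(v + 4); at v=3 this is 420, so v decreases.
The u-coordinate has no critical point in that direction and runs off to infinity.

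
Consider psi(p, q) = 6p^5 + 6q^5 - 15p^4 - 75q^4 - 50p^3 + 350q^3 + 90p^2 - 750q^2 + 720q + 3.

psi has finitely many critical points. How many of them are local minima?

4

psi separates as a function of p plus a function of q, so ∇psi=0 decouples.
∂psi/∂p = 30p(p - 3)(p - 1)(p + 2) = 0 at p ∈ {-2, 0, 1, 3}; ∂psi/∂q = 30(q - 4)(q - 3)(q - 2)(q - 1) = 0 at q ∈ {1, 2, 3, 4}.
The Hessian is diagonal: diag(psi_pp, psi_qq). Second derivatives: psi_pp(-2)=-900, psi_pp(0)=180, psi_pp(1)=-180, psi_pp(3)=900; psi_qq(1)=-180, psi_qq(2)=60, psi_qq(3)=-60, psi_qq(4)=180.
Local minima occur where both diagonal entries positive: (0, 2), (0, 4), (3, 2), (3, 4). Count: 4.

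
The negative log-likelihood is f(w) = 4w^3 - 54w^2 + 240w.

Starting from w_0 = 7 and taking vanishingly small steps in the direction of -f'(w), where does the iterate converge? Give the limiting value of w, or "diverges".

f'(w) = 12(w - 5)(w - 4), so f'(7) = 72.
Gradient descent moves in the -f' direction, i.e. w is decreasing.
The nearest critical point in that direction is w = 5, where f'' = 12 > 0 (a local minimum). The iterate converges there.

5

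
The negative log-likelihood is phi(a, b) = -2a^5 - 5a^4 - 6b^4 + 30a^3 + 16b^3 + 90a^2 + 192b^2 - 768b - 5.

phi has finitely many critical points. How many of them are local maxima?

4

phi separates as a function of a plus a function of b, so ∇phi=0 decouples.
∂phi/∂a = -10a(a - 3)(a + 2)(a + 3) = 0 at a ∈ {-3, -2, 0, 3}; ∂phi/∂b = -24(b - 4)(b - 2)(b + 4) = 0 at b ∈ {-4, 2, 4}.
The Hessian is diagonal: diag(phi_aa, phi_bb). Second derivatives: phi_aa(-3)=180, phi_aa(-2)=-100, phi_aa(0)=180, phi_aa(3)=-900; phi_bb(-4)=-1152, phi_bb(2)=288, phi_bb(4)=-384.
Local maxima occur where both diagonal entries negative: (-2, -4), (-2, 4), (3, -4), (3, 4). Count: 4.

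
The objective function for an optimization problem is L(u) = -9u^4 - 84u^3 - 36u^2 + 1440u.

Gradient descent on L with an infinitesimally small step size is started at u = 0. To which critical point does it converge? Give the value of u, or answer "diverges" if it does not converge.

-4

L'(u) = -36(u - 2)(u + 4)(u + 5), so L'(0) = 1440.
Gradient descent moves in the -L' direction, i.e. u is decreasing.
The nearest critical point in that direction is u = -4, where L'' = 216 > 0 (a local minimum). The iterate converges there.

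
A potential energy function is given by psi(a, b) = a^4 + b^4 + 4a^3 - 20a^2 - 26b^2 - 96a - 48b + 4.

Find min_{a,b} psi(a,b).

-627

psi(a,b) separates as P(a) + Q(b) + 4, so its minimum is min P + min Q + 4.
P'(a) = 4(a - 3)(a + 2)(a + 4) vanishes at a ∈ {-4, -2, 3}; Q'(b) = 4(b - 4)(b + 1)(b + 3) vanishes at b ∈ {-3, -1, 4}.
Local minima of P (where P''>0): P(-4)=64, P(3)=-279. Local minima of Q: Q(-3)=-9, Q(4)=-352.
So the global minimum of psi is P(3) + Q(4) + 4 = -279 − 352 + 4 = -627, attained at (3, 4).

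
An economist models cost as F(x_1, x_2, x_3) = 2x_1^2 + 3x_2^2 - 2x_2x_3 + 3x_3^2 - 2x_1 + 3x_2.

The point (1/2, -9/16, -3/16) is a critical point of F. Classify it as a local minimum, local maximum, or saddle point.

The Hessian is constant: H = [[4, 0, 0], [0, 6, -2], [0, -2, 6]].
Leading principal minors: Δ₁ = 4, Δ₂ = 24, Δ₃ = 128.
All leading minors are positive, so H is positive definite: a local minimum.

local minimum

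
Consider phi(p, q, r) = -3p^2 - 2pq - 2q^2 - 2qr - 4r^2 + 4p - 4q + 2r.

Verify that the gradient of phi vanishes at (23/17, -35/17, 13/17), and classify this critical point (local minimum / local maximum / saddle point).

local maximum

∇phi = (-6p - 2q + 4, -2p - 4q - 2r - 4, -2q - 8r + 2); substituting (23/17, -35/17, 13/17) gives ∇phi = (0, 0, 0), so (23/17, -35/17, 13/17) is indeed a critical point.
The Hessian is constant: H = [[-6, -2, 0], [-2, -4, -2], [0, -2, -8]].
Leading principal minors: Δ₁ = -6, Δ₂ = 20, Δ₃ = -136.
The minors alternate sign starting negative (−, +, −), so H is negative definite: a local maximum.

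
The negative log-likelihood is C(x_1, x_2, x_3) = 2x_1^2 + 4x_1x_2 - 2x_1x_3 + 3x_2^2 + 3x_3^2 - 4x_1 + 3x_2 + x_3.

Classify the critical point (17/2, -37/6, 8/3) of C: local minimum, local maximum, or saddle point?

local minimum

The Hessian is constant: H = [[4, 4, -2], [4, 6, 0], [-2, 0, 6]].
Leading principal minors: Δ₁ = 4, Δ₂ = 8, Δ₃ = 24.
All leading minors are positive, so H is positive definite: a local minimum.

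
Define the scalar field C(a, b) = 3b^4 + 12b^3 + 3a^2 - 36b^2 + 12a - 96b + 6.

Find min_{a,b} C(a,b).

-198

C(a,b) separates as P(a) + Q(b) + 6, so its minimum is min P + min Q + 6.
P'(a) = 6a + 12 vanishes at a ∈ {-2}; Q'(b) = 12(b - 2)(b + 1)(b + 4) vanishes at b ∈ {-4, -1, 2}.
Local minima of P (where P''>0): P(-2)=-12. Local minima of Q: Q(-4)=-192, Q(2)=-192.
So the global minimum of C is P(-2) + Q(-4) + 6 = -12 − 192 + 6 = -198, attained at (-2, -4).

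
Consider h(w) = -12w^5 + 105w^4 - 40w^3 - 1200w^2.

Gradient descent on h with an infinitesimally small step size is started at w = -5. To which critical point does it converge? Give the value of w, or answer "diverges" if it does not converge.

-2

h'(w) = -60w(w - 5)(w - 4)(w + 2), so h'(-5) = -81000.
Gradient descent moves in the -h' direction, i.e. w is increasing.
The nearest critical point in that direction is w = -2, where h'' = 5040 > 0 (a local minimum). The iterate converges there.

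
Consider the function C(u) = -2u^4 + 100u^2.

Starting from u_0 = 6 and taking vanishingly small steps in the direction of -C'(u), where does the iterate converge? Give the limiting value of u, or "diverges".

C'(u) = -8u(u - 5)(u + 5), so C'(6) = -528.
Gradient descent moves in the -C' direction, i.e. u is increasing.
There is no critical point above u=6, and C' keeps the same sign, so the iterate runs off to +∞.

diverges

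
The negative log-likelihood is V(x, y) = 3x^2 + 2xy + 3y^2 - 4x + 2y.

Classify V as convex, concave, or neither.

V is quadratic, so its Hessian is the constant matrix H = [[6, 2], [2, 6]].
det(H) = 32, tr(H) = 12.
det(H) > 0 and tr(H) > 0, so H is positive definite everywhere: convex.

convex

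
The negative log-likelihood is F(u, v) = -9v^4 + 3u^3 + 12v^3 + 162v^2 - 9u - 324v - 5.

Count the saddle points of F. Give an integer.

F separates as a function of u plus a function of v, so ∇F=0 decouples.
∂F/∂u = 9(u - 1)(u + 1) = 0 at u ∈ {-1, 1}; ∂F/∂v = -36(v - 3)(v - 1)(v + 3) = 0 at v ∈ {-3, 1, 3}.
The Hessian is diagonal: diag(F_uu, F_vv). Second derivatives: F_uu(-1)=-18, F_uu(1)=18; F_vv(-3)=-864, F_vv(1)=288, F_vv(3)=-432.
Saddle points occur where the two diagonal entries have opposite signs: (-1, 1), (1, -3), (1, 3). Count: 3.

3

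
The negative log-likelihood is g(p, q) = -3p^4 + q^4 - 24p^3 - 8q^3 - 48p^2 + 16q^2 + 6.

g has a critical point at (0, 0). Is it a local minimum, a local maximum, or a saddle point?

The mixed partial ∂²g/∂p∂q is 0, so the Hessian at any point is diag(g_pp, g_qq) = diag(-12(3p^2 + 12p + 8), 4(3q^2 - 12q + 8)).
At (0, 0): H = diag(-96, 32).
The eigenvalues have opposite signs, so H is indefinite: a saddle point.

saddle point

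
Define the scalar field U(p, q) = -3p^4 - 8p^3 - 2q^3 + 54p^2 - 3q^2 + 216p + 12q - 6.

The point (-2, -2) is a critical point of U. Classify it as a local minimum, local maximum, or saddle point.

local minimum

The mixed partial ∂²U/∂p∂q is 0, so the Hessian at any point is diag(U_pp, U_qq) = diag(12(-3p^2 - 4p + 9), -6(2q + 1)).
At (-2, -2): H = diag(60, 18).
Both eigenvalues are positive, so H is positive definite: a local minimum.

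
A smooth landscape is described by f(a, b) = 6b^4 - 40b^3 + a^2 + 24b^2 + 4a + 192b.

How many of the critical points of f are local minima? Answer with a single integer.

2

f separates as a function of a plus a function of b, so ∇f=0 decouples.
∂f/∂a = 2(a + 2) = 0 at a ∈ {-2}; ∂f/∂b = 24(b - 4)(b - 2)(b + 1) = 0 at b ∈ {-1, 2, 4}.
The Hessian is diagonal: diag(f_aa, f_bb). Second derivatives: f_aa(-2)=2; f_bb(-1)=360, f_bb(2)=-144, f_bb(4)=240.
Local minima occur where both diagonal entries positive: (-2, -1), (-2, 4). Count: 2.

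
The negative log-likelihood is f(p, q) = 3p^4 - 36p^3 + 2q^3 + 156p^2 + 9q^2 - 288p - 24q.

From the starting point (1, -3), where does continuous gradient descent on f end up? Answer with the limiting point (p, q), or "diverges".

(2, 1)

f is separable, so gradient descent decouples: p follows -∂f/∂p, q follows -∂f/∂q.
∂f/∂p = 12(p - 4)(p - 3)(p - 2); at p=1 this is -72, so p increases.
∂f/∂q = 6(q - 1)(q + 4); at q=-3 this is -24, so q increases.
p converges to its nearest critical value 2 (a local min of the p-part); q converges to 1. The iterate converges to (2, 1).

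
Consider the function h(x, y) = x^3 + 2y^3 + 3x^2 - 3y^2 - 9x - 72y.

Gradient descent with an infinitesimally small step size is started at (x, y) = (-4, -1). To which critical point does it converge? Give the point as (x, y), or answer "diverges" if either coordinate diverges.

diverges

h is separable, so gradient descent decouples: x follows -∂h/∂x, y follows -∂h/∂y.
∂h/∂x = 3(x - 1)(x + 3); at x=-4 this is 15, so x decreases.
∂h/∂y = 6(y - 4)(y + 3); at y=-1 this is -60, so y increases.
The x-coordinate has no critical point in that direction and runs off to infinity.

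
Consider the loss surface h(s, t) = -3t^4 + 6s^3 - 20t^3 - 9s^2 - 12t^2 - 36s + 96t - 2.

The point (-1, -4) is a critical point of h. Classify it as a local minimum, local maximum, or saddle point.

The mixed partial ∂²h/∂s∂t is 0, so the Hessian at any point is diag(h_ss, h_tt) = diag(18(2s - 1), -12(3t^2 + 10t + 2)).
At (-1, -4): H = diag(-54, -120).
Both eigenvalues are negative, so H is negative definite: a local maximum.

local maximum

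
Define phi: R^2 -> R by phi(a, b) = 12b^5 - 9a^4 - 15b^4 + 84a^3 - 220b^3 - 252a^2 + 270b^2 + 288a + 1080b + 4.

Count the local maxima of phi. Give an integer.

phi separates as a function of a plus a function of b, so ∇phi=0 decouples.
∂phi/∂a = -36(a - 4)(a - 2)(a - 1) = 0 at a ∈ {1, 2, 4}; ∂phi/∂b = 60(b - 3)(b - 2)(b + 1)(b + 3) = 0 at b ∈ {-3, -1, 2, 3}.
The Hessian is diagonal: diag(phi_aa, phi_bb). Second derivatives: phi_aa(1)=-108, phi_aa(2)=72, phi_aa(4)=-216; phi_bb(-3)=-3600, phi_bb(-1)=1440, phi_bb(2)=-900, phi_bb(3)=1440.
Local maxima occur where both diagonal entries negative: (1, -3), (1, 2), (4, -3), (4, 2). Count: 4.

4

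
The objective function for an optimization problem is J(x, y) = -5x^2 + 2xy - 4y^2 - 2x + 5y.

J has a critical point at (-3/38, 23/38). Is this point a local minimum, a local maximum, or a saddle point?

The Hessian of J is constant: H = [[-10, 2], [2, -8]].
det(H) = (-10)·(-8) − 2² = 76.
det(H) > 0 and tr(H) = -18 < 0, so H is negative definite and the point is a local maximum.

local maximum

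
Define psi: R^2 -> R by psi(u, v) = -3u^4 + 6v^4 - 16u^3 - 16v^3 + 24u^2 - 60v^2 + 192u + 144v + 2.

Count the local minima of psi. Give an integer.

2

psi separates as a function of u plus a function of v, so ∇psi=0 decouples.
∂psi/∂u = -12(u - 2)(u + 2)(u + 4) = 0 at u ∈ {-4, -2, 2}; ∂psi/∂v = 24(v - 3)(v - 1)(v + 2) = 0 at v ∈ {-2, 1, 3}.
The Hessian is diagonal: diag(psi_uu, psi_vv). Second derivatives: psi_uu(-4)=-144, psi_uu(-2)=96, psi_uu(2)=-288; psi_vv(-2)=360, psi_vv(1)=-144, psi_vv(3)=240.
Local minima occur where both diagonal entries positive: (-2, -2), (-2, 3). Count: 2.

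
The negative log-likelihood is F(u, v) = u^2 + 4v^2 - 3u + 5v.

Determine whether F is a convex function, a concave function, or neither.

F is quadratic, so its Hessian is the constant matrix H = [[2, 0], [0, 8]].
det(H) = 16, tr(H) = 10.
det(H) > 0 and tr(H) > 0, so H is positive definite everywhere: convex.

convex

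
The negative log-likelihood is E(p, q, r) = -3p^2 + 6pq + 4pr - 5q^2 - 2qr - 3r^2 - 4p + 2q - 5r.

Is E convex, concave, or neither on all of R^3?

E is quadratic, so its Hessian is the constant matrix H = [[-6, 6, 4], [6, -10, -2], [4, -2, -6]].
Leading principal minors: -6, 24, -56.
Signs alternate −, +, − ⇒ H ≺ 0 ⇒ concave.

concave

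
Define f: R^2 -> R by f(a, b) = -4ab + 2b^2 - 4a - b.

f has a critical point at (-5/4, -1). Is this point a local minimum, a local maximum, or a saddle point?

saddle point

The Hessian of f is constant: H = [[0, -4], [-4, 4]].
det(H) = 0·4 − (-4)² = -16.
Since det(H) < 0, H is indefinite and the critical point is a saddle point.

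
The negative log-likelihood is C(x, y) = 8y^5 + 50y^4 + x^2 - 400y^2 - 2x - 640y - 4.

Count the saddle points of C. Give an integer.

C separates as a function of x plus a function of y, so ∇C=0 decouples.
∂C/∂x = 2(x - 1) = 0 at x ∈ {1}; ∂C/∂y = 40(y - 2)(y + 1)(y + 2)(y + 4) = 0 at y ∈ {-4, -2, -1, 2}.
The Hessian is diagonal: diag(C_xx, C_yy). Second derivatives: C_xx(1)=2; C_yy(-4)=-1440, C_yy(-2)=320, C_yy(-1)=-360, C_yy(2)=2880.
Saddle points occur where the two diagonal entries have opposite signs: (1, -4), (1, -1). Count: 2.

2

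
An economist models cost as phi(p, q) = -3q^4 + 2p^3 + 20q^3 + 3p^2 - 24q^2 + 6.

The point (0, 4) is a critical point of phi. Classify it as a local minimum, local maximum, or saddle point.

saddle point

The mixed partial ∂²phi/∂p∂q is 0, so the Hessian at any point is diag(phi_pp, phi_qq) = diag(6(2p + 1), 12(-3q^2 + 10q - 4)).
At (0, 4): H = diag(6, -144).
The eigenvalues have opposite signs, so H is indefinite: a saddle point.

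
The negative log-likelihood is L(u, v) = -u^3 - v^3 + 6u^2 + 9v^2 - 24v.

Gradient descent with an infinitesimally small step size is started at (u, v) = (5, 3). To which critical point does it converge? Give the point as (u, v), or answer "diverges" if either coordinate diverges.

L is separable, so gradient descent decouples: u follows -∂L/∂u, v follows -∂L/∂v.
∂L/∂u = -3u(u - 4); at u=5 this is -15, so u increases.
∂L/∂v = -3(v - 4)(v - 2); at v=3 this is 3, so v decreases.
The u-coordinate has no critical point in that direction and runs off to infinity.

diverges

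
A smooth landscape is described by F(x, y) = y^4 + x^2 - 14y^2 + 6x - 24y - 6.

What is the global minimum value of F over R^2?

F(x,y) separates as P(x) + Q(y) − 6, so its minimum is min P + min Q − 6.
P'(x) = 2x + 6 vanishes at x ∈ {-3}; Q'(y) = 4(y - 3)(y + 1)(y + 2) vanishes at y ∈ {-2, -1, 3}.
Local minima of P (where P''>0): P(-3)=-9. Local minima of Q: Q(-2)=8, Q(3)=-117.
So the global minimum of F is P(-3) + Q(3) − 6 = -9 − 117 − 6 = -132, attained at (-3, 3).

-132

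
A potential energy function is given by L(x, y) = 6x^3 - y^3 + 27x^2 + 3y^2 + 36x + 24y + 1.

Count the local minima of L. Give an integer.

1

L separates as a function of x plus a function of y, so ∇L=0 decouples.
∂L/∂x = 18(x + 1)(x + 2) = 0 at x ∈ {-2, -1}; ∂L/∂y = -3(y - 4)(y + 2) = 0 at y ∈ {-2, 4}.
The Hessian is diagonal: diag(L_xx, L_yy). Second derivatives: L_xx(-2)=-18, L_xx(-1)=18; L_yy(-2)=18, L_yy(4)=-18.
Local minima occur where both diagonal entries positive: (-1, -2). Count: 1.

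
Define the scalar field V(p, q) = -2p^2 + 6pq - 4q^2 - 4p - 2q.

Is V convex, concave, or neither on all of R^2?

V is quadratic, so its Hessian is the constant matrix H = [[-4, 6], [6, -8]].
det(H) = -4, tr(H) = -12.
det(H) < 0, so H is indefinite: neither convex nor concave.

neither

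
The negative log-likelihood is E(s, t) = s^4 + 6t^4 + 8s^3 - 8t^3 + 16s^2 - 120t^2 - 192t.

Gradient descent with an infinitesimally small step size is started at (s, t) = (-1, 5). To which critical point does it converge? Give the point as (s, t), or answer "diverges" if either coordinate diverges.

E is separable, so gradient descent decouples: s follows -∂E/∂s, t follows -∂E/∂t.
∂E/∂s = 4s(s + 2)(s + 4); at s=-1 this is -12, so s increases.
∂E/∂t = 24(t - 4)(t + 1)(t + 2); at t=5 this is 1008, so t decreases.
s converges to its nearest critical value 0 (a local min of the s-part); t converges to 4. The iterate converges to (0, 4).

(0, 4)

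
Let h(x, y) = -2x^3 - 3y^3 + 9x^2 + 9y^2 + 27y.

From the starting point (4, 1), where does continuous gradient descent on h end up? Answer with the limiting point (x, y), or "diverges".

h is separable, so gradient descent decouples: x follows -∂h/∂x, y follows -∂h/∂y.
∂h/∂x = -6x(x - 3); at x=4 this is -24, so x increases.
∂h/∂y = -9(y - 3)(y + 1); at y=1 this is 36, so y decreases.
The x-coordinate has no critical point in that direction and runs off to infinity.

diverges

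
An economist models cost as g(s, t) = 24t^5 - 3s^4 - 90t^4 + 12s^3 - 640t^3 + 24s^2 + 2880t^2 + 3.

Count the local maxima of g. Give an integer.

4

g separates as a function of s plus a function of t, so ∇g=0 decouples.
∂g/∂s = -12s(s - 4)(s + 1) = 0 at s ∈ {-1, 0, 4}; ∂g/∂t = 120t(t - 4)(t - 3)(t + 4) = 0 at t ∈ {-4, 0, 3, 4}.
The Hessian is diagonal: diag(g_ss, g_tt). Second derivatives: g_ss(-1)=-60, g_ss(0)=48, g_ss(4)=-240; g_tt(-4)=-26880, g_tt(0)=5760, g_tt(3)=-2520, g_tt(4)=3840.
Local maxima occur where both diagonal entries negative: (-1, -4), (-1, 3), (4, -4), (4, 3). Count: 4.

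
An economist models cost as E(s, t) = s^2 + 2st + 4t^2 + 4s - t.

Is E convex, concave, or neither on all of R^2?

convex

E is quadratic, so its Hessian is the constant matrix H = [[2, 2], [2, 8]].
det(H) = 12, tr(H) = 10.
det(H) > 0 and tr(H) > 0, so H is positive definite everywhere: convex.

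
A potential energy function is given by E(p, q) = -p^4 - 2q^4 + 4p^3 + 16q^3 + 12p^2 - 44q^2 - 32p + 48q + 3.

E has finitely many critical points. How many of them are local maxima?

4

E separates as a function of p plus a function of q, so ∇E=0 decouples.
∂E/∂p = -4(p - 4)(p - 1)(p + 2) = 0 at p ∈ {-2, 1, 4}; ∂E/∂q = -8(q - 3)(q - 2)(q - 1) = 0 at q ∈ {1, 2, 3}.
The Hessian is diagonal: diag(E_pp, E_qq). Second derivatives: E_pp(-2)=-72, E_pp(1)=36, E_pp(4)=-72; E_qq(1)=-16, E_qq(2)=8, E_qq(3)=-16.
Local maxima occur where both diagonal entries negative: (-2, 1), (-2, 3), (4, 1), (4, 3). Count: 4.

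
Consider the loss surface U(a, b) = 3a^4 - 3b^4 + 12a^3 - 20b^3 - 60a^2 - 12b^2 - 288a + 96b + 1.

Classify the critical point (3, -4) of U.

The mixed partial ∂²U/∂a∂b is 0, so the Hessian at any point is diag(U_aa, U_bb) = diag(12(3a^2 + 6a - 10), -12(3b^2 + 10b + 2)).
At (3, -4): H = diag(420, -120).
The eigenvalues have opposite signs, so H is indefinite: a saddle point.

saddle point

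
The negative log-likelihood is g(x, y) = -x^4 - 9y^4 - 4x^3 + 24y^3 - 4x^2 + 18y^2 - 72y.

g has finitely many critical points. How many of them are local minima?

1

g separates as a function of x plus a function of y, so ∇g=0 decouples.
∂g/∂x = -4x(x + 1)(x + 2) = 0 at x ∈ {-2, -1, 0}; ∂g/∂y = -36(y - 2)(y - 1)(y + 1) = 0 at y ∈ {-1, 1, 2}.
The Hessian is diagonal: diag(g_xx, g_yy). Second derivatives: g_xx(-2)=-8, g_xx(-1)=4, g_xx(0)=-8; g_yy(-1)=-216, g_yy(1)=72, g_yy(2)=-108.
Local minima occur where both diagonal entries positive: (-1, 1). Count: 1.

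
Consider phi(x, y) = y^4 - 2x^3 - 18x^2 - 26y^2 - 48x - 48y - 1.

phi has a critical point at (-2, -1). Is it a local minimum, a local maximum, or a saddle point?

The mixed partial ∂²phi/∂x∂y is 0, so the Hessian at any point is diag(phi_xx, phi_yy) = diag(-12(x + 3), 4(3y^2 - 13)).
At (-2, -1): H = diag(-12, -40).
Both eigenvalues are negative, so H is negative definite: a local maximum.

local maximum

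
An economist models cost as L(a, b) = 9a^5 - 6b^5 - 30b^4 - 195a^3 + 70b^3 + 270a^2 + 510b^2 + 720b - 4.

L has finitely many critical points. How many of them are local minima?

L separates as a function of a plus a function of b, so ∇L=0 decouples.
∂L/∂a = 45a(a - 3)(a - 1)(a + 4) = 0 at a ∈ {-4, 0, 1, 3}; ∂L/∂b = -30(b - 3)(b + 1)(b + 2)(b + 4) = 0 at b ∈ {-4, -2, -1, 3}.
The Hessian is diagonal: diag(L_aa, L_bb). Second derivatives: L_aa(-4)=-6300, L_aa(0)=540, L_aa(1)=-450, L_aa(3)=1890; L_bb(-4)=1260, L_bb(-2)=-300, L_bb(-1)=360, L_bb(3)=-4200.
Local minima occur where both diagonal entries positive: (0, -4), (0, -1), (3, -4), (3, -1). Count: 4.

4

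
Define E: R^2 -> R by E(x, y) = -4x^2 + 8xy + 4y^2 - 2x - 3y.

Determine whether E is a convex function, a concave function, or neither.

E is quadratic, so its Hessian is the constant matrix H = [[-8, 8], [8, 8]].
det(H) = -128, tr(H) = 0.
det(H) < 0, so H is indefinite: neither convex nor concave.

neither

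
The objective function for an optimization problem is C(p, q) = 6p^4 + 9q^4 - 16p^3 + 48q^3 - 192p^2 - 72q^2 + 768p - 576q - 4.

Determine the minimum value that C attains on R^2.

-4500

C(p,q) separates as A(p) + B(q) − 4, so its minimum is min A + min B − 4.
A'(p) = 24(p - 4)(p - 2)(p + 4) vanishes at p ∈ {-4, 2, 4}; B'(q) = 36(q - 2)(q + 2)(q + 4) vanishes at q ∈ {-4, -2, 2}.
Local minima of A (where A''>0): A(-4)=-3584, A(4)=512. Local minima of B: B(-4)=384, B(2)=-912.
So the global minimum of C is A(-4) + B(2) − 4 = -3584 − 912 − 4 = -4500, attained at (-4, 2).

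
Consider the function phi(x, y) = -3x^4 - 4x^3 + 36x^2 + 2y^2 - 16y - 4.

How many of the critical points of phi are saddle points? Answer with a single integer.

2

phi separates as a function of x plus a function of y, so ∇phi=0 decouples.
∂phi/∂x = -12x(x - 2)(x + 3) = 0 at x ∈ {-3, 0, 2}; ∂phi/∂y = 4(y - 4) = 0 at y ∈ {4}.
The Hessian is diagonal: diag(phi_xx, phi_yy). Second derivatives: phi_xx(-3)=-180, phi_xx(0)=72, phi_xx(2)=-120; phi_yy(4)=4.
Saddle points occur where the two diagonal entries have opposite signs: (-3, 4), (2, 4). Count: 2.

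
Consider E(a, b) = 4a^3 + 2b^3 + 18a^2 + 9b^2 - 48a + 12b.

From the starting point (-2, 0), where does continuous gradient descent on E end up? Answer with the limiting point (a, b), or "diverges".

E is separable, so gradient descent decouples: a follows -∂E/∂a, b follows -∂E/∂b.
∂E/∂a = 12(a - 1)(a + 4); at a=-2 this is -72, so a increases.
∂E/∂b = 6(b + 1)(b + 2); at b=0 this is 12, so b decreases.
a converges to its nearest critical value 1 (a local min of the a-part); b converges to -1. The iterate converges to (1, -1).

(1, -1)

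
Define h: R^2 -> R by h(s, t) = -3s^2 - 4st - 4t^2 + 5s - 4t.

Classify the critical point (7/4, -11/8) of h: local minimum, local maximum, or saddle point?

local maximum

The Hessian of h is constant: H = [[-6, -4], [-4, -8]].
det(H) = (-6)·(-8) − (-4)² = 32.
det(H) > 0 and tr(H) = -14 < 0, so H is negative definite and the point is a local maximum.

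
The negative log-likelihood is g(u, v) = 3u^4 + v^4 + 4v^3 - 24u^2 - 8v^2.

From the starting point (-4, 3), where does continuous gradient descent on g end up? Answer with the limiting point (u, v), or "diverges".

g is separable, so gradient descent decouples: u follows -∂g/∂u, v follows -∂g/∂v.
∂g/∂u = 12u(u - 2)(u + 2); at u=-4 this is -576, so u increases.
∂g/∂v = 4v(v - 1)(v + 4); at v=3 this is 168, so v decreases.
u converges to its nearest critical value -2 (a local min of the u-part); v converges to 1. The iterate converges to (-2, 1).

(-2, 1)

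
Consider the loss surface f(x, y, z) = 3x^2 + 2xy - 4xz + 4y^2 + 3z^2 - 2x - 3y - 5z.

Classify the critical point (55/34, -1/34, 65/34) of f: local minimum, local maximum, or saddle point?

The Hessian is constant: H = [[6, 2, -4], [2, 8, 0], [-4, 0, 6]].
Leading principal minors: Δ₁ = 6, Δ₂ = 44, Δ₃ = 136.
All leading minors are positive, so H is positive definite: a local minimum.

local minimum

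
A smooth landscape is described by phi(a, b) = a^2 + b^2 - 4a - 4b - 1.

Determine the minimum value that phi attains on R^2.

-9

phi(a,b) separates as P(a) + Q(b) − 1, so its minimum is min P + min Q − 1.
P'(a) = 2a - 4 vanishes at a ∈ {2}; Q'(b) = 2b - 4 vanishes at b ∈ {2}.
Local minima of P (where P''>0): P(2)=-4. Local minima of Q: Q(2)=-4.
So the global minimum of phi is P(2) + Q(2) − 1 = -4 − 4 − 1 = -9, attained at (2, 2).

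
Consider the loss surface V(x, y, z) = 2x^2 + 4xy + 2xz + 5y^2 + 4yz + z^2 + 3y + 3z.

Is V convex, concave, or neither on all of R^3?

V is quadratic, so its Hessian is the constant matrix H = [[4, 4, 2], [4, 10, 4], [2, 4, 2]].
Leading principal minors: 4, 24, 8.
All positive ⇒ H ≻ 0 ⇒ convex.

convex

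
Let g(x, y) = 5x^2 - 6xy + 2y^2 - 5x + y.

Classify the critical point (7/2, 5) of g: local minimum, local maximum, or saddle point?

local minimum

The Hessian of g is constant: H = [[10, -6], [-6, 4]].
det(H) = 10·4 − (-6)² = 4.
det(H) > 0 and tr(H) = 14 > 0, so H is positive definite and the point is a local minimum.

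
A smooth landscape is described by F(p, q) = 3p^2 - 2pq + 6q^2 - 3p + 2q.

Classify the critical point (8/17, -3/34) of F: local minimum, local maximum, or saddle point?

local minimum

The Hessian of F is constant: H = [[6, -2], [-2, 12]].
det(H) = 6·12 − (-2)² = 68.
det(H) > 0 and tr(H) = 18 > 0, so H is positive definite and the point is a local minimum.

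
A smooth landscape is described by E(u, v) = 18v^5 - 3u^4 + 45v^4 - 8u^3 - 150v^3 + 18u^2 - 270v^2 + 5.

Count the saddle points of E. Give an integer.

6

E separates as a function of u plus a function of v, so ∇E=0 decouples.
∂E/∂u = -12u(u - 1)(u + 3) = 0 at u ∈ {-3, 0, 1}; ∂E/∂v = 90v(v - 2)(v + 1)(v + 3) = 0 at v ∈ {-3, -1, 0, 2}.
The Hessian is diagonal: diag(E_uu, E_vv). Second derivatives: E_uu(-3)=-144, E_uu(0)=36, E_uu(1)=-48; E_vv(-3)=-2700, E_vv(-1)=540, E_vv(0)=-540, E_vv(2)=2700.
Saddle points occur where the two diagonal entries have opposite signs: (-3, -1), (-3, 2), (0, -3), (0, 0), (1, -1), (1, 2). Count: 6.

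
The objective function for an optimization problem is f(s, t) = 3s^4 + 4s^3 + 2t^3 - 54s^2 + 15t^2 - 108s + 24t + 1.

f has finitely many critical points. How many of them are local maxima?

f separates as a function of s plus a function of t, so ∇f=0 decouples.
∂f/∂s = 12(s - 3)(s + 1)(s + 3) = 0 at s ∈ {-3, -1, 3}; ∂f/∂t = 6(t + 1)(t + 4) = 0 at t ∈ {-4, -1}.
The Hessian is diagonal: diag(f_ss, f_tt). Second derivatives: f_ss(-3)=144, f_ss(-1)=-96, f_ss(3)=288; f_tt(-4)=-18, f_tt(-1)=18.
Local maxima occur where both diagonal entries negative: (-1, -4). Count: 1.

1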